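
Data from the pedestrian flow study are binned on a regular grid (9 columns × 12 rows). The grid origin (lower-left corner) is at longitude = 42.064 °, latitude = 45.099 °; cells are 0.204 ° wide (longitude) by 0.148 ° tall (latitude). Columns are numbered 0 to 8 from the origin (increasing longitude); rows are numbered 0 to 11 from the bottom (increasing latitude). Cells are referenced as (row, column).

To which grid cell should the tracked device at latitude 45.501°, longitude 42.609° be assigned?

Column index: ⌊(42.609 − 42.064) / 0.204⌋ = ⌊2.672⌋ = 2
Row offset from origin: ⌊(45.501 − 45.099) / 0.148⌋ = ⌊2.716⌋ = 2 → row 2

(2, 2)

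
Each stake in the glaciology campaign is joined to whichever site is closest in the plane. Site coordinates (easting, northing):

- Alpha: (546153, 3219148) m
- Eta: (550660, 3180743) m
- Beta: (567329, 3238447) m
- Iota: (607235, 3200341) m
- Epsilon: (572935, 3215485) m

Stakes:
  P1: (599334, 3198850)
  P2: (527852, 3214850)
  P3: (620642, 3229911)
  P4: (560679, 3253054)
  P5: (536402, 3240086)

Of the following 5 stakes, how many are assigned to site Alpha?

P1 → Iota
P2 → Alpha
P3 → Iota
P4 → Beta
P5 → Alpha
2 of the 5 go to Alpha.

2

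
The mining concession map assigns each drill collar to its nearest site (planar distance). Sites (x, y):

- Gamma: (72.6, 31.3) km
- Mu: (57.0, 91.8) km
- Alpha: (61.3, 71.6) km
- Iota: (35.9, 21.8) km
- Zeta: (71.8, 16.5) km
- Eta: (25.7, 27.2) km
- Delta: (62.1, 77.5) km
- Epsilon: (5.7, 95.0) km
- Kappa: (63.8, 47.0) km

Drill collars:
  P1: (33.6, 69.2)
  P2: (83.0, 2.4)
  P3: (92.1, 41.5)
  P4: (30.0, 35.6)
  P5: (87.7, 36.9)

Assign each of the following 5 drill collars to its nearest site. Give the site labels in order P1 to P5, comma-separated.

Alpha, Zeta, Gamma, Eta, Gamma

P1 → Alpha (d²=773.05)
P2 → Zeta (d²=324.25)
P3 → Gamma (d²=484.29)
P4 → Eta (d²=89.05)
P5 → Gamma (d²=259.37)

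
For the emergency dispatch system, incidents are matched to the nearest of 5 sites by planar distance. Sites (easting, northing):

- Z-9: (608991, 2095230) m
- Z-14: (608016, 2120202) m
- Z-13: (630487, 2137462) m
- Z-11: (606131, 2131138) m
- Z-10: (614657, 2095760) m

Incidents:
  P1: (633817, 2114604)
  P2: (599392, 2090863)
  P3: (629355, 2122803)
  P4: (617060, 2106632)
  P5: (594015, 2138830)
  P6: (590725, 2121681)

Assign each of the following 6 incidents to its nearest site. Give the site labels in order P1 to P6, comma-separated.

P1 → Z-13 (d²=533577064.00)
P2 → Z-9 (d²=111211490.00)
P3 → Z-13 (d²=216167705.00)
P4 → Z-10 (d²=123974793.00)
P5 → Z-11 (d²=205964320.00)
P6 → Z-14 (d²=301166122.00)

Z-13, Z-9, Z-13, Z-10, Z-11, Z-14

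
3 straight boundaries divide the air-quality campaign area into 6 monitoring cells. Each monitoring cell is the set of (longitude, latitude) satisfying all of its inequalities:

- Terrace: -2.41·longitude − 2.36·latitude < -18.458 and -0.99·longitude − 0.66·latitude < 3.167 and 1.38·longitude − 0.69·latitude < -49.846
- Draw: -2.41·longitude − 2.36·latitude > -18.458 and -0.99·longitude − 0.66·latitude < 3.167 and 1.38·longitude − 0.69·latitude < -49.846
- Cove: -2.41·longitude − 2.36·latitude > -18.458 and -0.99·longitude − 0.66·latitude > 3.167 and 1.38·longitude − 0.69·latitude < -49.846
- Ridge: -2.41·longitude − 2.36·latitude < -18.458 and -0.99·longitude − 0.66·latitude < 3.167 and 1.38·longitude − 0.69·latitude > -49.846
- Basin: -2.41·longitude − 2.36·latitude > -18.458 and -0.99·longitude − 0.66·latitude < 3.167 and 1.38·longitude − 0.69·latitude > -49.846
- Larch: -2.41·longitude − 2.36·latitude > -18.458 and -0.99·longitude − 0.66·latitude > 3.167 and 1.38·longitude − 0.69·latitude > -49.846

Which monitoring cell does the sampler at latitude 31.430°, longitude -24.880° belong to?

Cove

-2.41·-24.880 − 2.36·31.430 = -14.214, which is > -18.458
-0.99·-24.880 − 0.66·31.430 = 3.887, which is > 3.167
1.38·-24.880 − 0.69·31.430 = -56.021, which is < -49.846
This sign pattern matches Cove.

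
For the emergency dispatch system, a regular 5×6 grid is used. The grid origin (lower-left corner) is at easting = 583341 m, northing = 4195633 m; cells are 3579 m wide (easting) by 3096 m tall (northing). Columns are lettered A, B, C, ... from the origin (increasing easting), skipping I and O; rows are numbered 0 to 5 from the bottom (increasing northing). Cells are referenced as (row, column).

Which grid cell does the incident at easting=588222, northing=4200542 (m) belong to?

(1, B)

Column index: ⌊(588222 − 583341) / 3579⌋ = ⌊1.364⌋ = 1 → column B
Row offset from origin: ⌊(4200542 − 4195633) / 3096⌋ = ⌊1.586⌋ = 1 → row 1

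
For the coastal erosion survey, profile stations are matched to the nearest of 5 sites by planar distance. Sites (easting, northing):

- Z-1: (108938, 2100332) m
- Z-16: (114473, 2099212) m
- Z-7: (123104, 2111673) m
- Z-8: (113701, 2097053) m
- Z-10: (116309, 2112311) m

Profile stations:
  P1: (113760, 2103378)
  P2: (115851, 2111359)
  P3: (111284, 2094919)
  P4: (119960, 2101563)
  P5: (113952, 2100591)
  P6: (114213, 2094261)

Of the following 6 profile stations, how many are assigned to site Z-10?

1

P1 → Z-16
P2 → Z-10
P3 → Z-8
P4 → Z-16
P5 → Z-16
P6 → Z-8
1 of the 6 goes to Z-10.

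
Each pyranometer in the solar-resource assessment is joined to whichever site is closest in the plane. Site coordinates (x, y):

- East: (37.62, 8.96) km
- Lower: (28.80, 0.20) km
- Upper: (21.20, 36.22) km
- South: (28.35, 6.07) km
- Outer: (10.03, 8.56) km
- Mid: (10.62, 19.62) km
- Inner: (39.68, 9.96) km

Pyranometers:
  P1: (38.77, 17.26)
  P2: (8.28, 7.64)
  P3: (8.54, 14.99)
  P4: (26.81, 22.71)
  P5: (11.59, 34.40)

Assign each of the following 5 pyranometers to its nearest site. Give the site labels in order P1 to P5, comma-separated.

Inner, Outer, Mid, Upper, Upper

P1 → Inner (d²=54.12)
P2 → Outer (d²=3.91)
P3 → Mid (d²=25.76)
P4 → Upper (d²=213.99)
P5 → Upper (d²=95.66)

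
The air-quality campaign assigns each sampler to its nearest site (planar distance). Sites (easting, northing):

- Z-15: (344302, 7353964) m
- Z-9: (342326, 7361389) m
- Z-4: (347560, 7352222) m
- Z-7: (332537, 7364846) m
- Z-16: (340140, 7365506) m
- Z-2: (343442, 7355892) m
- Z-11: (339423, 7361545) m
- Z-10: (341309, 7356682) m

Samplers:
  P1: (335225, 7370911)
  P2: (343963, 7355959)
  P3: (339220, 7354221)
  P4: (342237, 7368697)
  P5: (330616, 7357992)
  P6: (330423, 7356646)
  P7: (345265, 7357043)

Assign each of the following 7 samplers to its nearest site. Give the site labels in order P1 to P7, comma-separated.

Z-7, Z-2, Z-10, Z-16, Z-7, Z-7, Z-2

P1 → Z-7 (d²=44009569.00)
P2 → Z-2 (d²=275930.00)
P3 → Z-10 (d²=10420442.00)
P4 → Z-16 (d²=14579890.00)
P5 → Z-7 (d²=50667557.00)
P6 → Z-7 (d²=71708996.00)
P7 → Z-2 (d²=4648130.00)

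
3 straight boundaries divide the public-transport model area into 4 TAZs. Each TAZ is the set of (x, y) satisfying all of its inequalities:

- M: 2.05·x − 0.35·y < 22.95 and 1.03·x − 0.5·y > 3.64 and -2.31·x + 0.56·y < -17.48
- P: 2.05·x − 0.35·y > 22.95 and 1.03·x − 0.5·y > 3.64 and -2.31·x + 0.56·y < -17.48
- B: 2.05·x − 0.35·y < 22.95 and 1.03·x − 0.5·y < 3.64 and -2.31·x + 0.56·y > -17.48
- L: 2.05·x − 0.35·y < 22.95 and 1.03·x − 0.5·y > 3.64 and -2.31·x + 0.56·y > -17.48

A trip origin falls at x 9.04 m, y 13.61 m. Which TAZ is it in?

2.05·9.04 − 0.35·13.61 = 13.768, which is < 22.95
1.03·9.04 − 0.5·13.61 = 2.506, which is < 3.64
-2.31·9.04 + 0.56·13.61 = -13.261, which is > -17.48
This sign pattern matches B.

B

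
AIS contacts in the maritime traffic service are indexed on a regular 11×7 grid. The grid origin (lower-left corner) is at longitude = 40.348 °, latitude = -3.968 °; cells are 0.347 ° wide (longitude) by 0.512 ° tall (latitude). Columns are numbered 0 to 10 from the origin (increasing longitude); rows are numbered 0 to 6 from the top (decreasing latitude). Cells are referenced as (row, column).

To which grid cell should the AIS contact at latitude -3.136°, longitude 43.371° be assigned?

(5, 8)

Column index: ⌊(43.371 − 40.348) / 0.347⌋ = ⌊8.712⌋ = 8
Row offset from origin: ⌊(-3.136 − -3.968) / 0.512⌋ = ⌊1.625⌋ = 1 → row 5 (counted from top)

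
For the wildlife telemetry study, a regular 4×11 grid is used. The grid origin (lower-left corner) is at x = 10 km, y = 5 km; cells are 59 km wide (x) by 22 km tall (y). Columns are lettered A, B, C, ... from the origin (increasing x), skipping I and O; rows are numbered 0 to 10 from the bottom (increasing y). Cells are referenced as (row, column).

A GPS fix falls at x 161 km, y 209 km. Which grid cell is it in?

Column index: ⌊(161 − 10) / 59⌋ = ⌊2.559⌋ = 2 → column C
Row offset from origin: ⌊(209 − 5) / 22⌋ = ⌊9.273⌋ = 9 → row 9

(9, C)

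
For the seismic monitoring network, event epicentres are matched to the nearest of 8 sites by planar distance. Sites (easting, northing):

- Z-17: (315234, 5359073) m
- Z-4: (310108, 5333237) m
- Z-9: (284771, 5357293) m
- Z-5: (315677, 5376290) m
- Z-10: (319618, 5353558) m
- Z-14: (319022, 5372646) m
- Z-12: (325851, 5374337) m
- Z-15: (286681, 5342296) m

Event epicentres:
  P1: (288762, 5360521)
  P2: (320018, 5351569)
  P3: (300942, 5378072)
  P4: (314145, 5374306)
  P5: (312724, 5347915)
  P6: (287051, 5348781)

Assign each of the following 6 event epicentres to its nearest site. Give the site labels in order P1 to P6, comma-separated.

P1 → Z-9 (d²=26348065.00)
P2 → Z-10 (d²=4116121.00)
P3 → Z-5 (d²=220295749.00)
P4 → Z-5 (d²=6283280.00)
P5 → Z-10 (d²=79370685.00)
P6 → Z-15 (d²=42192125.00)

Z-9, Z-10, Z-5, Z-5, Z-10, Z-15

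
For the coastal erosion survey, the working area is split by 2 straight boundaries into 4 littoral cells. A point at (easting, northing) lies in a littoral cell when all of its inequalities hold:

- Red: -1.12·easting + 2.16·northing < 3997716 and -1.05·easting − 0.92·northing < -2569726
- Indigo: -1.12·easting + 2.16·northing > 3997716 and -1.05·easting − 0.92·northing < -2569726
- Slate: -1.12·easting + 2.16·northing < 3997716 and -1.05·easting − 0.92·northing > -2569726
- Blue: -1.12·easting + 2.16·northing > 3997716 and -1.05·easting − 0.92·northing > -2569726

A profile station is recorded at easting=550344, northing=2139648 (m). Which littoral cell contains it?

Blue

-1.12·550344 + 2.16·2139648 = 4005254.400, which is > 3997716
-1.05·550344 − 0.92·2139648 = -2546337.360, which is > -2569726
This sign pattern matches Blue.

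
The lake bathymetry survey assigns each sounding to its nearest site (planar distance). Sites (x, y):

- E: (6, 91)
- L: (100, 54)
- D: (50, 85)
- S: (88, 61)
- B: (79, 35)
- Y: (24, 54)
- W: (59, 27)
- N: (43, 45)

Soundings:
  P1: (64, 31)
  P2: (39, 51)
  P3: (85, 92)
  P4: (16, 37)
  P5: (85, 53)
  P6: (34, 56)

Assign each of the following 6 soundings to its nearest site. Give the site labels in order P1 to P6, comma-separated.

W, N, S, Y, S, Y

P1 → W (d²=41.00)
P2 → N (d²=52.00)
P3 → S (d²=970.00)
P4 → Y (d²=353.00)
P5 → S (d²=73.00)
P6 → Y (d²=104.00)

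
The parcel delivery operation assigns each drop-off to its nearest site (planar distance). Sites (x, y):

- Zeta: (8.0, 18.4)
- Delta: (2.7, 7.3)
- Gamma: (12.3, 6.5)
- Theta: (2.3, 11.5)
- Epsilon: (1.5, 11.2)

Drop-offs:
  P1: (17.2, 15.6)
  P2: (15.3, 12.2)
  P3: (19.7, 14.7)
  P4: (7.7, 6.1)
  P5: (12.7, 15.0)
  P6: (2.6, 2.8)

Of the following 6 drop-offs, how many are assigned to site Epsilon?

0

P1 → Zeta
P2 → Gamma
P3 → Gamma
P4 → Gamma
P5 → Zeta
P6 → Delta
0 of the 6 go to Epsilon.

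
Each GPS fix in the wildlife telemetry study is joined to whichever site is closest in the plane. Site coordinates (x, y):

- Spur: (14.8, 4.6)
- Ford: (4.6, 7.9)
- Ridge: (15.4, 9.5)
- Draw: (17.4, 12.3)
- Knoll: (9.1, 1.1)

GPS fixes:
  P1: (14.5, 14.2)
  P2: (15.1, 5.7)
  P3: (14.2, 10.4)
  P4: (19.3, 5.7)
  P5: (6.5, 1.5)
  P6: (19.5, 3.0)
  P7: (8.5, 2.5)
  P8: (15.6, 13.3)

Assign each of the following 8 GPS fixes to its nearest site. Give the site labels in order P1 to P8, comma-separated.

Draw, Spur, Ridge, Spur, Knoll, Spur, Knoll, Draw

P1 → Draw (d²=12.02)
P2 → Spur (d²=1.30)
P3 → Ridge (d²=2.25)
P4 → Spur (d²=21.46)
P5 → Knoll (d²=6.92)
P6 → Spur (d²=24.65)
P7 → Knoll (d²=2.32)
P8 → Draw (d²=4.24)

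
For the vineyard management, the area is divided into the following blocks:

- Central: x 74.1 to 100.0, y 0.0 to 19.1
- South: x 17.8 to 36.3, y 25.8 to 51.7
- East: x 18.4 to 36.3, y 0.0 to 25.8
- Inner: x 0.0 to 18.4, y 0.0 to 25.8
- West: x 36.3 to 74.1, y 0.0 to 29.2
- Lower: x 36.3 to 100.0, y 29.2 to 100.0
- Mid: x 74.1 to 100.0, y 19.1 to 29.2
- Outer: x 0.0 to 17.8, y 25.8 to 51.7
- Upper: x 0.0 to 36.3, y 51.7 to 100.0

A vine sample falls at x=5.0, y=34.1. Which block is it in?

Outer

The point has x = 5.0 and y = 34.1.
Only Outer satisfies 0.0 ≤ x ≤ 17.8 and 25.8 ≤ y ≤ 51.7.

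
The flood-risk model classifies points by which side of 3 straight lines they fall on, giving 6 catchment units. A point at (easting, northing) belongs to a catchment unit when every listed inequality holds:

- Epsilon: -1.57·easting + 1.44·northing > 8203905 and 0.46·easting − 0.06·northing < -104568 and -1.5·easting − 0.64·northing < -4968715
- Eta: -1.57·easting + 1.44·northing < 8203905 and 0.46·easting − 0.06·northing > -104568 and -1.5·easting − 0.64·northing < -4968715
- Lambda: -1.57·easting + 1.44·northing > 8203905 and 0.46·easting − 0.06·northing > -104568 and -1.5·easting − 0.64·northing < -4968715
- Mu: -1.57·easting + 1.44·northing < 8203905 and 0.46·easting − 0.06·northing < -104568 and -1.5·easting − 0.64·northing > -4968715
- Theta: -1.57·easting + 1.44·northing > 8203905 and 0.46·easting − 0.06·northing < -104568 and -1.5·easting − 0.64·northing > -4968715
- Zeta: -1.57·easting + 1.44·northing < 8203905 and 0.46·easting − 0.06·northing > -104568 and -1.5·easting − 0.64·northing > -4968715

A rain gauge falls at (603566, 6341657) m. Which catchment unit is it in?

-1.57·603566 + 1.44·6341657 = 8184387.460, which is < 8203905
0.46·603566 − 0.06·6341657 = -102859.060, which is > -104568
-1.5·603566 − 0.64·6341657 = -4964009.480, which is > -4968715
This sign pattern matches Zeta.

Zeta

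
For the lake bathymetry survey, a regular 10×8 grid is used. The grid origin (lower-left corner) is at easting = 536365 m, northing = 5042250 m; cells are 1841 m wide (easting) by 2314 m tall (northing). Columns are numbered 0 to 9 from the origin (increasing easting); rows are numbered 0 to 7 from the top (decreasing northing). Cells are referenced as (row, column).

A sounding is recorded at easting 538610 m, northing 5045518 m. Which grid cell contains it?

(6, 1)

Column index: ⌊(538610 − 536365) / 1841⌋ = ⌊1.219⌋ = 1
Row offset from origin: ⌊(5045518 − 5042250) / 2314⌋ = ⌊1.412⌋ = 1 → row 6 (counted from top)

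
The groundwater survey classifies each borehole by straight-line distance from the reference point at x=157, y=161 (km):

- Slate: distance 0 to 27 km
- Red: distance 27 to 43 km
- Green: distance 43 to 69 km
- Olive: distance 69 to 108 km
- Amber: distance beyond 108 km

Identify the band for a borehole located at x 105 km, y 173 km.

Green

Distance = √((105−157)² + (173−161)²) = √(2704.000 + 144.000) = 53.367 km.
43 ≤ 53.367 < 69 → Green.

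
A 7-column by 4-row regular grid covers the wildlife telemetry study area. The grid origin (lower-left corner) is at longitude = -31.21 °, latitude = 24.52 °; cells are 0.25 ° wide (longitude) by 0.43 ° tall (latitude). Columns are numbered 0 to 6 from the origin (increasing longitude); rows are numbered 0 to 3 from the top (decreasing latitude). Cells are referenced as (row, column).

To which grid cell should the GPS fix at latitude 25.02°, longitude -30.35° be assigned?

(2, 3)

Column index: ⌊(-30.35 − -31.21) / 0.25⌋ = ⌊3.440⌋ = 3
Row offset from origin: ⌊(25.02 − 24.52) / 0.43⌋ = ⌊1.163⌋ = 1 → row 2 (counted from top)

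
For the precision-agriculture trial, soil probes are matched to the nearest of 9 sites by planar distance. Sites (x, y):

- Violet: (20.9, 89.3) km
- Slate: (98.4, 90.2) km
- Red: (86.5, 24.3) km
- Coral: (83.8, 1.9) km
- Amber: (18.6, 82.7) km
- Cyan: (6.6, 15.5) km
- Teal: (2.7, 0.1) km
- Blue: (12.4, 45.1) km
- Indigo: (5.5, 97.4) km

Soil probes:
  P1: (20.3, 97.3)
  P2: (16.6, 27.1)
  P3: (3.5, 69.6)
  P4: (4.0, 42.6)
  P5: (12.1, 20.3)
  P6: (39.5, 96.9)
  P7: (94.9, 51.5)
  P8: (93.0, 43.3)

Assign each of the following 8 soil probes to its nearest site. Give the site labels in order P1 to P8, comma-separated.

Violet, Cyan, Amber, Blue, Cyan, Violet, Red, Red

P1 → Violet (d²=64.36)
P2 → Cyan (d²=234.56)
P3 → Amber (d²=399.62)
P4 → Blue (d²=76.81)
P5 → Cyan (d²=53.29)
P6 → Violet (d²=403.72)
P7 → Red (d²=810.40)
P8 → Red (d²=403.25)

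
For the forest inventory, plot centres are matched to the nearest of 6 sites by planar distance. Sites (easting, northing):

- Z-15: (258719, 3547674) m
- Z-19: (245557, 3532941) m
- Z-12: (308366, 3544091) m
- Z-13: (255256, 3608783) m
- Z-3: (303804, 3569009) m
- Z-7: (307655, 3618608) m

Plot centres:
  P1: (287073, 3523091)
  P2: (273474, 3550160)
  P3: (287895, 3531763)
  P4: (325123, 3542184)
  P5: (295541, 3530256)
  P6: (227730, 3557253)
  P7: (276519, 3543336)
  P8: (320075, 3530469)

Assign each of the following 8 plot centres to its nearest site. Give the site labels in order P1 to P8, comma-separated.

P1 → Z-12 (d²=894391849.00)
P2 → Z-15 (d²=223890221.00)
P3 → Z-12 (d²=571041425.00)
P4 → Z-12 (d²=284433698.00)
P5 → Z-12 (d²=355887850.00)
P6 → Z-19 (d²=908875273.00)
P7 → Z-15 (d²=335658244.00)
P8 → Z-12 (d²=322659565.00)

Z-12, Z-15, Z-12, Z-12, Z-12, Z-19, Z-15, Z-12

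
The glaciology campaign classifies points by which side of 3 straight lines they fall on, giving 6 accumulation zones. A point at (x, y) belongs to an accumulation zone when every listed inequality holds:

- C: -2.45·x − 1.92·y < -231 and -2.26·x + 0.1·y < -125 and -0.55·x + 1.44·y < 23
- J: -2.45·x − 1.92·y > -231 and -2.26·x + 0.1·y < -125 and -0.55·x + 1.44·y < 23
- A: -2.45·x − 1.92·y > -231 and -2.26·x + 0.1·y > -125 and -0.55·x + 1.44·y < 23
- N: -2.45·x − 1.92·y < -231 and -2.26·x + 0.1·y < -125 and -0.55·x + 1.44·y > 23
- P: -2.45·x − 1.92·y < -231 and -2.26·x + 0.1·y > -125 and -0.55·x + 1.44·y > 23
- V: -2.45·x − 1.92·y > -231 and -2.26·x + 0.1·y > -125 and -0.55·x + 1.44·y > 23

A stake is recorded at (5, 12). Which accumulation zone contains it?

-2.45·5 − 1.92·12 = -35.290, which is > -231
-2.26·5 + 0.1·12 = -10.100, which is > -125
-0.55·5 + 1.44·12 = 14.530, which is < 23
This sign pattern matches A.

A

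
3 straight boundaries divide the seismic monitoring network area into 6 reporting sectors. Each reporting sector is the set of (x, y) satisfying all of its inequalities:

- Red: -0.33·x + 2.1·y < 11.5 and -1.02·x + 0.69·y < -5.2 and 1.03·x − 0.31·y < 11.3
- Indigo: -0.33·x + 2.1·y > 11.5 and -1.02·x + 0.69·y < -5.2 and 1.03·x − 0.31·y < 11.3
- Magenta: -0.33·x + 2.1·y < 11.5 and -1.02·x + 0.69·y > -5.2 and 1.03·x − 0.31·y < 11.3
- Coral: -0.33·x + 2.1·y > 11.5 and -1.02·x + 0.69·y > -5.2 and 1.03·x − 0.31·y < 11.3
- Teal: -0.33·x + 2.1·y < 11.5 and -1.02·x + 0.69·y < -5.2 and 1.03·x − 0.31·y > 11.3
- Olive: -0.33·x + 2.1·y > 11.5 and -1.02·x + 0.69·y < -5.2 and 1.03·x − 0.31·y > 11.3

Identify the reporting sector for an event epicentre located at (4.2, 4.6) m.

-0.33·4.2 + 2.1·4.6 = 8.274, which is < 11.5
-1.02·4.2 + 0.69·4.6 = -1.110, which is > -5.2
1.03·4.2 − 0.31·4.6 = 2.900, which is < 11.3
This sign pattern matches Magenta.

Magenta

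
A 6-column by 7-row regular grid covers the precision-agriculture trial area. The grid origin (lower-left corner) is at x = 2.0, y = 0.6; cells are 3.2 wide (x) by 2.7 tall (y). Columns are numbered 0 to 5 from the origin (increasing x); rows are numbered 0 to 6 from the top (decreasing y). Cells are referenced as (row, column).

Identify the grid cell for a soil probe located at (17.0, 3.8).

Column index: ⌊(17.0 − 2.0) / 3.2⌋ = ⌊4.688⌋ = 4
Row offset from origin: ⌊(3.8 − 0.6) / 2.7⌋ = ⌊1.185⌋ = 1 → row 5 (counted from top)

(5, 4)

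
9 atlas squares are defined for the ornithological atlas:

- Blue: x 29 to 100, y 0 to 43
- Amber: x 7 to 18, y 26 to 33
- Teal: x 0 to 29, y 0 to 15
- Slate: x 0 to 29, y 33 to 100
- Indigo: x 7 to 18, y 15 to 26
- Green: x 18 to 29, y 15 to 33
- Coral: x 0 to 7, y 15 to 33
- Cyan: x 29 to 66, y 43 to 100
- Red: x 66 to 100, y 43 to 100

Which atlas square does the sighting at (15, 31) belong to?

Amber

The point has x = 15 and y = 31.
Only Amber satisfies 7 ≤ x ≤ 18 and 26 ≤ y ≤ 33.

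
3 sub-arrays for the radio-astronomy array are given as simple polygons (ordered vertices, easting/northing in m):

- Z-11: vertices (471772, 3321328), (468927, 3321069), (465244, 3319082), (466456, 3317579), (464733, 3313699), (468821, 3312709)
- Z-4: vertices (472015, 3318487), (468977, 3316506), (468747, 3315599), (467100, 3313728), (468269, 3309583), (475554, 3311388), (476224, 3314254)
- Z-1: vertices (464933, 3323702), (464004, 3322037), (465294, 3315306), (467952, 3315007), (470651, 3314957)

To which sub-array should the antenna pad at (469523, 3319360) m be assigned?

Cast a ray rightward from (469523, 3319360). For each polygon, the edges (by vertex number in listed order) whose endpoints lie on opposite sides of northing = 3319360, where each meets that height, and whether that is right or left of the point:
Z-11: 2–3 at easting≈465759.3 (left), 6–1 at easting≈471098.2 (right) → 1 crossing.
Z-4: no edge straddles that height → 0 crossings.
Z-1: 2–3 at easting≈464517.0 (left), 5–1 at easting≈467772.1 (left) → 0 crossings.
Only Z-11 has an odd count, so the point is inside Z-11.

Z-11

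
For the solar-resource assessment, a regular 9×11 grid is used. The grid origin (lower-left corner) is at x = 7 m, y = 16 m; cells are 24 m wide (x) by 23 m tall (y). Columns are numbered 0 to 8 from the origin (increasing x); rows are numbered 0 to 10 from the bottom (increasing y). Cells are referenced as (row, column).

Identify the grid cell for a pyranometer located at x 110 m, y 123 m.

(4, 4)

Column index: ⌊(110 − 7) / 24⌋ = ⌊4.292⌋ = 4
Row offset from origin: ⌊(123 − 16) / 23⌋ = ⌊4.652⌋ = 4 → row 4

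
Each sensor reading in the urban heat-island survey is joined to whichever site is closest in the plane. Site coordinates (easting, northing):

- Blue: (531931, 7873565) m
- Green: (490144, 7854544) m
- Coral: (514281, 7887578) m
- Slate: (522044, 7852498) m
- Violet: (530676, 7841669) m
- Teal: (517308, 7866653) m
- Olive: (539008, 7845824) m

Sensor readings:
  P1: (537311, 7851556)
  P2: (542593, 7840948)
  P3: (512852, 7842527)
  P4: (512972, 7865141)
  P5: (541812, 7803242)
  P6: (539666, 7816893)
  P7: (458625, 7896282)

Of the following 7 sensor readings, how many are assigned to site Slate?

1

P1 → Olive
P2 → Olive
P3 → Slate
P4 → Teal
P5 → Violet
P6 → Violet
P7 → Green
1 of the 7 goes to Slate.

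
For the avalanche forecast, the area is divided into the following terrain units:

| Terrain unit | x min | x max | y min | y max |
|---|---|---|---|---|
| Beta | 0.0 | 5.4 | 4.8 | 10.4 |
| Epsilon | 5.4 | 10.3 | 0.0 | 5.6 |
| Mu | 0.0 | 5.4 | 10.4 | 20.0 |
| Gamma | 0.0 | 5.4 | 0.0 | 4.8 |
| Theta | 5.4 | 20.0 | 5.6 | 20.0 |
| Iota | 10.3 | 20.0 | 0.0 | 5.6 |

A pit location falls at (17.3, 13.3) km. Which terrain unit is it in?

The point has x = 17.3 and y = 13.3.
Only Theta satisfies 5.4 ≤ x ≤ 20.0 and 5.6 ≤ y ≤ 20.0.

Theta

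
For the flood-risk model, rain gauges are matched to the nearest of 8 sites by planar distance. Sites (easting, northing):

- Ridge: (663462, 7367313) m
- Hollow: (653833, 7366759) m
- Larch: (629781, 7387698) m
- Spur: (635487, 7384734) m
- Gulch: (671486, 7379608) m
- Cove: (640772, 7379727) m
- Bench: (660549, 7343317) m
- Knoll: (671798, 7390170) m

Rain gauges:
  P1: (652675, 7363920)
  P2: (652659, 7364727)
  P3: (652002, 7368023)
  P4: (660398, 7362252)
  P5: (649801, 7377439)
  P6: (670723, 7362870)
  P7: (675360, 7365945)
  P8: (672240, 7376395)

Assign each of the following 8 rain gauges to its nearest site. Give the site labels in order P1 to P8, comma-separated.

Hollow, Hollow, Hollow, Ridge, Cove, Ridge, Ridge, Gulch

P1 → Hollow (d²=9400885.00)
P2 → Hollow (d²=5507300.00)
P3 → Hollow (d²=4950257.00)
P4 → Ridge (d²=35001817.00)
P5 → Cove (d²=86757785.00)
P6 → Ridge (d²=72462370.00)
P7 → Ridge (d²=143433828.00)
P8 → Gulch (d²=10891885.00)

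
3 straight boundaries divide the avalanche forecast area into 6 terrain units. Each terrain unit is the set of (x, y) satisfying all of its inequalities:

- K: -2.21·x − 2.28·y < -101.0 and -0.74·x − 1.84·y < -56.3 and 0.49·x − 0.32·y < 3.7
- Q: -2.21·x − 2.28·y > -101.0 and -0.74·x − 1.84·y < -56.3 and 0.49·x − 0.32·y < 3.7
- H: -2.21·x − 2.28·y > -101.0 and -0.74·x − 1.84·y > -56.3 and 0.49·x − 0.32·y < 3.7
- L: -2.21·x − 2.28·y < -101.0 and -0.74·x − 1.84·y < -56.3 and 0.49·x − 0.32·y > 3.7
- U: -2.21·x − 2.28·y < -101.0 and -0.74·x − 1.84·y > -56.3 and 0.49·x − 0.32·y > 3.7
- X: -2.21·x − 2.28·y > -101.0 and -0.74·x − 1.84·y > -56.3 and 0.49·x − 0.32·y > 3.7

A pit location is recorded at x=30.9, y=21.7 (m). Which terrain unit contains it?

L

-2.21·30.9 − 2.28·21.7 = -117.765, which is < -101.0
-0.74·30.9 − 1.84·21.7 = -62.794, which is < -56.3
0.49·30.9 − 0.32·21.7 = 8.197, which is > 3.7
This sign pattern matches L.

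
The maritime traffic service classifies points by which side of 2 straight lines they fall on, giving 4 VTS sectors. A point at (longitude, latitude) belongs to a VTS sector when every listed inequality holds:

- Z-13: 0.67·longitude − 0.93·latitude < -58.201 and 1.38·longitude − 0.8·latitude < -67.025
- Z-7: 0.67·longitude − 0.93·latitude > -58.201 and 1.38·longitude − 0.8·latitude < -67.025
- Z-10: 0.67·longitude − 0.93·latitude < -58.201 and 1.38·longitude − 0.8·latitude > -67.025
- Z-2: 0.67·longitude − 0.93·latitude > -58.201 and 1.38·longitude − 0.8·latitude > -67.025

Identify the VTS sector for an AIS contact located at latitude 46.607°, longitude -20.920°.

Z-2

0.67·-20.920 − 0.93·46.607 = -57.361, which is > -58.201
1.38·-20.920 − 0.8·46.607 = -66.155, which is > -67.025
This sign pattern matches Z-2.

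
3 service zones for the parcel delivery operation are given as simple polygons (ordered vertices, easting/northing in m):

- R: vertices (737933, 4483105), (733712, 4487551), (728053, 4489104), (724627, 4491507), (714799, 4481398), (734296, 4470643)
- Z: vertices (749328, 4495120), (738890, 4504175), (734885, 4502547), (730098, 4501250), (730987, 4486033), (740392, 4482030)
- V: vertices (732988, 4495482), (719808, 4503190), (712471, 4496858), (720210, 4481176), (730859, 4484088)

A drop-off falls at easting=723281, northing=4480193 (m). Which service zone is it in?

Cast a ray rightward from (723281, 4480193). For each polygon, the edges (by vertex number in listed order) whose endpoints lie on opposite sides of northing = 4480193, where each meets that height, and whether that is right or left of the point:
R: 5–6 at easting≈716983.5 (left), 6–1 at easting≈737083.1 (right) → 1 crossing.
Z: no edge straddles that height → 0 crossings.
V: no edge straddles that height → 0 crossings.
Only R has an odd count, so the point is inside R.

R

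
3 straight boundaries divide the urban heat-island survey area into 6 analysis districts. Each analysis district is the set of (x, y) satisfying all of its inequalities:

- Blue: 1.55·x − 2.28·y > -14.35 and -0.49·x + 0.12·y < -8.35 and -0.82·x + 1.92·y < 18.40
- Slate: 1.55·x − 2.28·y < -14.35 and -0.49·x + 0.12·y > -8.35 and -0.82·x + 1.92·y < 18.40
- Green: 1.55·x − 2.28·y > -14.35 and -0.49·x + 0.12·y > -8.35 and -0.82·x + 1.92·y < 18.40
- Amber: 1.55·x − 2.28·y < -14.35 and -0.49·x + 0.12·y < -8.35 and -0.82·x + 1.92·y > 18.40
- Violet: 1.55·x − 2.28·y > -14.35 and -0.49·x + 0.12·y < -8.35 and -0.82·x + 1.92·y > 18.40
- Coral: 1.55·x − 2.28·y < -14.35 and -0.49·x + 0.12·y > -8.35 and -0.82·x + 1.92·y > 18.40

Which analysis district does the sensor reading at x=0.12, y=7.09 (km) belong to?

Slate

1.55·0.12 − 2.28·7.09 = -15.979, which is < -14.35
-0.49·0.12 + 0.12·7.09 = 0.792, which is > -8.35
-0.82·0.12 + 1.92·7.09 = 13.514, which is < 18.40
This sign pattern matches Slate.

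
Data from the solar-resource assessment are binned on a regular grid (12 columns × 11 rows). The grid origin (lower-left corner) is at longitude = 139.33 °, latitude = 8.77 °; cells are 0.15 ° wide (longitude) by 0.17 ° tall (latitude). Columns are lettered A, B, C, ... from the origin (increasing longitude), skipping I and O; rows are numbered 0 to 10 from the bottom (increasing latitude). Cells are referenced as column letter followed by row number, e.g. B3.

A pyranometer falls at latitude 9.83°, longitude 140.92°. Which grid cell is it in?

L6

Column index: ⌊(140.92 − 139.33) / 0.15⌋ = ⌊10.600⌋ = 10 → column L
Row offset from origin: ⌊(9.83 − 8.77) / 0.17⌋ = ⌊6.235⌋ = 6 → row 6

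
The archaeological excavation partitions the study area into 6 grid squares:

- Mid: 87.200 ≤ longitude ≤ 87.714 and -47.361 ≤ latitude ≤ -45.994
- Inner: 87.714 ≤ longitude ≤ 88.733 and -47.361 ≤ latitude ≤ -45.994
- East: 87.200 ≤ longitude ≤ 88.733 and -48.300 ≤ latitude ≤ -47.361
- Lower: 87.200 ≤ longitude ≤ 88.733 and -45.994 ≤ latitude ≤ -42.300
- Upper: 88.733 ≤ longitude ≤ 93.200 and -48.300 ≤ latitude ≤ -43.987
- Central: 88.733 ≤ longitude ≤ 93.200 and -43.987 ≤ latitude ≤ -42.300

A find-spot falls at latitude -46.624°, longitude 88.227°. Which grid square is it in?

Inner

The point has longitude = 88.227 and latitude = -46.624.
Only Inner satisfies 87.714 ≤ longitude ≤ 88.733 and -47.361 ≤ latitude ≤ -45.994.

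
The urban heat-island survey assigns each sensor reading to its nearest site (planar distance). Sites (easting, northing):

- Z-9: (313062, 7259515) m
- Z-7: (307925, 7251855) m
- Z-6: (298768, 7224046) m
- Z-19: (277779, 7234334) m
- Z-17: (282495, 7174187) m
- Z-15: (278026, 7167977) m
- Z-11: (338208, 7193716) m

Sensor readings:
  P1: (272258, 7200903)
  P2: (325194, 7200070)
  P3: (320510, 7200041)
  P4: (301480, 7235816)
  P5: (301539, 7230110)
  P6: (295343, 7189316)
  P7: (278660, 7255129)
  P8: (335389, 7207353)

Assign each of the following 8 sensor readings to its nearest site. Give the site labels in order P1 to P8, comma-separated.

P1 → Z-17 (d²=818540825.00)
P2 → Z-11 (d²=209737512.00)
P3 → Z-11 (d²=353224829.00)
P4 → Z-6 (d²=145887844.00)
P5 → Z-6 (d²=44450537.00)
P6 → Z-17 (d²=393957745.00)
P7 → Z-19 (d²=433208186.00)
P8 → Z-11 (d²=193914530.00)

Z-17, Z-11, Z-11, Z-6, Z-6, Z-17, Z-19, Z-11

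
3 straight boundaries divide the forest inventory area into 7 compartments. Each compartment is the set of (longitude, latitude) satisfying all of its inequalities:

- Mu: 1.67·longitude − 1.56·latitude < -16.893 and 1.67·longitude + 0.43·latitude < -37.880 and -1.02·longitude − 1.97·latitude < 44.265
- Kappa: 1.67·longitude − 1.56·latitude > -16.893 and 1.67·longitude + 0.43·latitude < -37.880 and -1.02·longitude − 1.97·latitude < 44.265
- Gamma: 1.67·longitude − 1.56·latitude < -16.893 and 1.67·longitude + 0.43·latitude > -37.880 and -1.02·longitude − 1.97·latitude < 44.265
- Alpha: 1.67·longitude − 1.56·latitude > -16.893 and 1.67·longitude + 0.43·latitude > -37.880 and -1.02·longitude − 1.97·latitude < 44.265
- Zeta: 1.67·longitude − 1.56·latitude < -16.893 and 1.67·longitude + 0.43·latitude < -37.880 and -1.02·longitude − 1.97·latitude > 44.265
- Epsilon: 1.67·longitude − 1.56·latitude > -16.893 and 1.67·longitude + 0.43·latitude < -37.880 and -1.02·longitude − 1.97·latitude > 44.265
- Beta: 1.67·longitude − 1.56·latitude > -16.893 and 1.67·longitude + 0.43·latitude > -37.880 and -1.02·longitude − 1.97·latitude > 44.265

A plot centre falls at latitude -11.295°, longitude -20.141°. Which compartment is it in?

1.67·-20.141 − 1.56·-11.295 = -16.015, which is > -16.893
1.67·-20.141 + 0.43·-11.295 = -38.492, which is < -37.880
-1.02·-20.141 − 1.97·-11.295 = 42.795, which is < 44.265
This sign pattern matches Kappa.

Kappa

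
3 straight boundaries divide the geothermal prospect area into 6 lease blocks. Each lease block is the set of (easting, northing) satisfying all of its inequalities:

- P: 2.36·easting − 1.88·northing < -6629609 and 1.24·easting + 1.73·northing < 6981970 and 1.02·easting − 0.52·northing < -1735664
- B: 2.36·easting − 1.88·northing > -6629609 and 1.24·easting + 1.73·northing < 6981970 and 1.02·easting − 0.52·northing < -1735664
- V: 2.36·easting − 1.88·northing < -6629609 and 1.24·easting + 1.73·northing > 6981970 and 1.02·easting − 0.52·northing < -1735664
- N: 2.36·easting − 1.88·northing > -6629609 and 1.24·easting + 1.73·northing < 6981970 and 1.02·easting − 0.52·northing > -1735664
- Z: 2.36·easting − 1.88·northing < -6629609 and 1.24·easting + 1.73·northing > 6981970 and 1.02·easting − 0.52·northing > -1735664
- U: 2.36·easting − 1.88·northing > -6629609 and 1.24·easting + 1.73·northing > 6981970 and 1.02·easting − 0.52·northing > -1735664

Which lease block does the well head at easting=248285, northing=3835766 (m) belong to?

B

2.36·248285 − 1.88·3835766 = -6625287.480, which is > -6629609
1.24·248285 + 1.73·3835766 = 6943748.580, which is < 6981970
1.02·248285 − 0.52·3835766 = -1741347.620, which is < -1735664
This sign pattern matches B.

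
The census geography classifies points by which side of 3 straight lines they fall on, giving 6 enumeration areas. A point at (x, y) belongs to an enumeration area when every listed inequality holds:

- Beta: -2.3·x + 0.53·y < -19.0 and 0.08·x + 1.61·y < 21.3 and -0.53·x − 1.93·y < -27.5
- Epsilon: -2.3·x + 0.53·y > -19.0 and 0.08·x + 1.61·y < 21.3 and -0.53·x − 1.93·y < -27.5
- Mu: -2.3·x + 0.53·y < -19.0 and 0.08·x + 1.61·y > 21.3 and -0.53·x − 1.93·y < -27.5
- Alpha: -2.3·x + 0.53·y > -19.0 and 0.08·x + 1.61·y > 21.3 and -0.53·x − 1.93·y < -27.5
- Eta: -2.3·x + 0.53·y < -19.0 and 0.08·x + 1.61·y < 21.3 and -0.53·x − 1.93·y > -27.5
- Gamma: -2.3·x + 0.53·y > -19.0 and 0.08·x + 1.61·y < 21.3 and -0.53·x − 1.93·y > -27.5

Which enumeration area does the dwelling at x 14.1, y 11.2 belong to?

-2.3·14.1 + 0.53·11.2 = -26.494, which is < -19.0
0.08·14.1 + 1.61·11.2 = 19.160, which is < 21.3
-0.53·14.1 − 1.93·11.2 = -29.089, which is < -27.5
This sign pattern matches Beta.

Beta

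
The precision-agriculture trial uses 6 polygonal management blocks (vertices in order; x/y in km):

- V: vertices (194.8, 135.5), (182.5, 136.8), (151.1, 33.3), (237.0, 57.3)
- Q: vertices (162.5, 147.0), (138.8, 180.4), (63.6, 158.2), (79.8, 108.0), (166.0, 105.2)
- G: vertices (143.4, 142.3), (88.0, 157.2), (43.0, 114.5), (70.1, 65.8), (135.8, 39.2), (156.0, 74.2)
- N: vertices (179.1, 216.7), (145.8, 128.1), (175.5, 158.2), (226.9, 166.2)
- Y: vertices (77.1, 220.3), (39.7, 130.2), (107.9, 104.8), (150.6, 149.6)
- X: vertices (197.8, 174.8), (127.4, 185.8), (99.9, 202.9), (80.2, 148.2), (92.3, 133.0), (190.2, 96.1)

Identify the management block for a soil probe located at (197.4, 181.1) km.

Cast a ray rightward from (197.4, 181.1). For each polygon, the edges (by vertex number in listed order) whose endpoints lie on opposite sides of y = 181.1, where each meets that height, and whether that is right or left of the point:
V: no edge straddles that height → 0 crossings.
Q: no edge straddles that height → 0 crossings.
G: no edge straddles that height → 0 crossings.
N: 1–2 at x≈165.72 (left), 4–1 at x≈212.80 (right) → 1 crossing.
Y: 1–2 at x≈60.83 (left), 4–1 at x≈117.85 (left) → 0 crossings.
X: 1–2 at x≈157.48 (left), 3–4 at x≈92.05 (left) → 0 crossings.
Only N has an odd count, so the point is inside N.

N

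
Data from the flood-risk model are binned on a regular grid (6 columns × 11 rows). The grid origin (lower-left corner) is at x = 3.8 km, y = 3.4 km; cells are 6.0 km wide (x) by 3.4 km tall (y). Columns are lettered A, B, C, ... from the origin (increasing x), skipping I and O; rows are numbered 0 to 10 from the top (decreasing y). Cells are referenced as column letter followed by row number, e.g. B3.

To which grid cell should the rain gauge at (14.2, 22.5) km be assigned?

Column index: ⌊(14.2 − 3.8) / 6.0⌋ = ⌊1.733⌋ = 1 → column B
Row offset from origin: ⌊(22.5 − 3.4) / 3.4⌋ = ⌊5.618⌋ = 5 → row 5 (counted from top)

B5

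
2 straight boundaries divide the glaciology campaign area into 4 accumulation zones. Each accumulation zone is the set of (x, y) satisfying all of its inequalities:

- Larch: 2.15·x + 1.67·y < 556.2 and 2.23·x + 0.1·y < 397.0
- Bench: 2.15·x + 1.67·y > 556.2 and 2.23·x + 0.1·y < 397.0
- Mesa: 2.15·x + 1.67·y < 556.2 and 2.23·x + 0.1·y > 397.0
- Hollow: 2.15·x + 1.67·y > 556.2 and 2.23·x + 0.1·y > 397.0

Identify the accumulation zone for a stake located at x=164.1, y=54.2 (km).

2.15·164.1 + 1.67·54.2 = 443.329, which is < 556.2
2.23·164.1 + 0.1·54.2 = 371.363, which is < 397.0
This sign pattern matches Larch.

Larch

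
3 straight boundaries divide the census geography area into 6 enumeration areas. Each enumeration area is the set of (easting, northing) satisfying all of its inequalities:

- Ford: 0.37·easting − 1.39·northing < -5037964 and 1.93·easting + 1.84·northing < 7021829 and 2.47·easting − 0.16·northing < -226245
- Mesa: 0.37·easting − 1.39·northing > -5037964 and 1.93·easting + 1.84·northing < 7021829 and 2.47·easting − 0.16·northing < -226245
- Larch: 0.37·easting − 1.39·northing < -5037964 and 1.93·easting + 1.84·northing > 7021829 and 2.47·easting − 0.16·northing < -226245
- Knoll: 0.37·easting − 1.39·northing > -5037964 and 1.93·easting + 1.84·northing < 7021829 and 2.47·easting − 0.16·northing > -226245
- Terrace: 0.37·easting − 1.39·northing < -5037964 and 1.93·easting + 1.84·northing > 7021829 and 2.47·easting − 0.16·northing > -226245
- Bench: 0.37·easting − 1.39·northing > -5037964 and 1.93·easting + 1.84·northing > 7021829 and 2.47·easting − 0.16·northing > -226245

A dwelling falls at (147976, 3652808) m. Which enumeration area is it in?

0.37·147976 − 1.39·3652808 = -5022652.000, which is > -5037964
1.93·147976 + 1.84·3652808 = 7006760.400, which is < 7021829
2.47·147976 − 0.16·3652808 = -218948.560, which is > -226245
This sign pattern matches Knoll.

Knoll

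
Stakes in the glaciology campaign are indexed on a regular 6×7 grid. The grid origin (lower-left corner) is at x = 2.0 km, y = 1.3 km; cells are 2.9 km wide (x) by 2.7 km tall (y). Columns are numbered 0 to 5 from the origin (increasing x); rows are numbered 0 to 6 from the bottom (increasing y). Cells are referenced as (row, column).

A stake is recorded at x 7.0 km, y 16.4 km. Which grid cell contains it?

Column index: ⌊(7.0 − 2.0) / 2.9⌋ = ⌊1.724⌋ = 1
Row offset from origin: ⌊(16.4 − 1.3) / 2.7⌋ = ⌊5.593⌋ = 5 → row 5

(5, 1)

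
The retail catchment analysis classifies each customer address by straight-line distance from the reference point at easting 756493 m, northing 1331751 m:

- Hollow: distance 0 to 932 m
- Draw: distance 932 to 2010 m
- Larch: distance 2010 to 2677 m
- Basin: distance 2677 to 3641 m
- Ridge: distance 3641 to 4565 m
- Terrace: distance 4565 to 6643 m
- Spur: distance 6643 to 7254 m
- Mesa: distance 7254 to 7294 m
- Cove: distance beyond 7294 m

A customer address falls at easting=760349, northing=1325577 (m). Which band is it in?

Distance = √((760349−756493)² + (1325577−1331751)²) = √(14868736.000 + 38118276.000) = 7279.218 m.
7254 ≤ 7279.218 < 7294 → Mesa.

Mesa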